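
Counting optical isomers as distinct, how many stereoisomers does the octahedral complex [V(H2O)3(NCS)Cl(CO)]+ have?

The six octahedral sites form three mutually perpendicular trans pairs.
There are 4 geometric isomers: H2O mer (3 arrangements); H2O fac (chiral).
One of these lacks any improper symmetry element and so occurs as an enantiomeric pair, giving 4 + 1 = 5 stereoisomers in total.

5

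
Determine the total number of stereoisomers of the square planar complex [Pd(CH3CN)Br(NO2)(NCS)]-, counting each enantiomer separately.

3

The distinct arrangements are (3 in all): (Br/NCS trans, CH3CN/NO2 trans); (Br/NO2 trans, CH3CN/NCS trans); (Br/CH3CN trans, NCS/NO2 trans).
Each arrangement has an internal mirror plane or centre of symmetry, so none is chiral.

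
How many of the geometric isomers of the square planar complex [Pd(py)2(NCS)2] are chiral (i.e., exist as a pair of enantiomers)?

0

The distinct arrangements are (2 in all): py cis; py trans.
Each arrangement has an internal mirror plane or centre of symmetry, so none is chiral.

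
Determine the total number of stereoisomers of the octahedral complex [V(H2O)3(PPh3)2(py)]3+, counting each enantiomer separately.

3

In an octahedral complex each vertex has one trans partner and four cis neighbours.
Working through the distinct placements yields 3 geometric isomers: H2O mer, PPh3 cis; H2O mer, PPh3 trans; H2O fac, PPh3 cis.
Each arrangement has an internal mirror plane or centre of symmetry, so none is chiral.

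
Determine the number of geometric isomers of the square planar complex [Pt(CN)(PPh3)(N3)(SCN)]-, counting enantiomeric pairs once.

In a square planar complex each vertex has one trans partner and two cis neighbours.
The distinct arrangements are (3 in all): (CN/PPh3 trans, N3/SCN trans); (CN/SCN trans, N3/PPh3 trans); (CN/N3 trans, PPh3/SCN trans).

3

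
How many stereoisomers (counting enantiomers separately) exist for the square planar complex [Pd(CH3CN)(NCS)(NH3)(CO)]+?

3

In a square planar complex each vertex has one trans partner and two cis neighbours.
Systematic placement gives 3 geometric isomers: (CH3CN/NCS trans, CO/NH3 trans); (CH3CN/NH3 trans, CO/NCS trans); (CH3CN/CO trans, NCS/NH3 trans).
Each arrangement has an internal mirror plane or centre of symmetry, so none is chiral.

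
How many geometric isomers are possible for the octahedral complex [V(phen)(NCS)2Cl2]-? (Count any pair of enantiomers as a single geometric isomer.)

The six octahedral sites form three mutually perpendicular trans pairs.
Each phen is bidentate and must span two cis positions.
Systematic placement gives 3 geometric isomers: NCS cis, Cl trans; NCS cis, Cl cis (chiral); NCS trans, Cl cis.

3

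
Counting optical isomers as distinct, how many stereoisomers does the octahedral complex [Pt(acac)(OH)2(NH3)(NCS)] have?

6

In an octahedral complex each vertex has one trans partner and four cis neighbours.
Each acac is bidentate and must span two cis positions.
Working through the distinct placements yields 4 geometric isomers: OH cis (3 arrangements, 2 chiral); OH trans.
Of these, 2 lack any improper symmetry element and so occur as enantiomeric pairs, giving 4 + 2 = 6 stereoisomers in total.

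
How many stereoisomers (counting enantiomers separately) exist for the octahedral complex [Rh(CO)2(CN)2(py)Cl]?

8

The six octahedral sites form three mutually perpendicular trans pairs.
Systematic placement gives 6 geometric isomers: CO trans, CN trans; CO cis, CN trans; CO cis, CN cis (3 arrangements, 2 chiral); CO trans, CN cis.
Of these, 2 lack any improper symmetry element and so occur as enantiomeric pairs, giving 6 + 2 = 8 stereoisomers in total.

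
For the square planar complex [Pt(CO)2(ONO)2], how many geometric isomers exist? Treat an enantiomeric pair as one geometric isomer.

A square has two trans pairs of vertices; adjacent vertices are cis.
The distinct arrangements are (2 in all): CO cis; CO trans.

2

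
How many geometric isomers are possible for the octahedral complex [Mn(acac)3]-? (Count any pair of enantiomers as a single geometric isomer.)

Each acac is bidentate and must span two cis positions.
Only one geometric arrangement is possible; it has no improper symmetry element, so it exists as a pair of enantiomers (2 stereoisomers).

1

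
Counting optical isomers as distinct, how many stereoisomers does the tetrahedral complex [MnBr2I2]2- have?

Only one geometric arrangement is possible.

1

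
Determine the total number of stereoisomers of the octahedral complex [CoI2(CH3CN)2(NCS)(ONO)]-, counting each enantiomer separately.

The distinct arrangements are (6 in all): I trans, CH3CN trans; I cis, CH3CN trans; I cis, CH3CN cis (3 arrangements, 2 chiral); I trans, CH3CN cis.
Of these, 2 lack any improper symmetry element and so occur as enantiomeric pairs, giving 6 + 2 = 8 stereoisomers in total.

8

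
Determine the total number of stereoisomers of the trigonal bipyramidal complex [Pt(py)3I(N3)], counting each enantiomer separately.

4

Working through the distinct placements yields 4 geometric isomers: I axial, N3 axial; I axial, N3 equatorial; I equatorial, N3 axial; I equatorial, N3 equatorial.
Each arrangement has an internal mirror plane or centre of symmetry, so none is chiral.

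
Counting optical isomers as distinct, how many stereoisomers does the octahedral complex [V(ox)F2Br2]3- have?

4

In an octahedral complex each vertex has one trans partner and four cis neighbours.
Each ox is bidentate and must span two cis positions.
Systematic placement gives 3 geometric isomers: F cis, Br trans; F cis, Br cis (chiral); F trans, Br cis.
One of these lacks any improper symmetry element and so occurs as an enantiomeric pair, giving 3 + 1 = 4 stereoisomers in total.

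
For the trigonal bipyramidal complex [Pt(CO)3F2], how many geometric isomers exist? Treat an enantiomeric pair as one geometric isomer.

A trigonal bipyramid has two axial and three equatorial sites, which are chemically inequivalent.
There are 3 geometric isomers: F both equatorial; F one axial, one equatorial; F both axial.

3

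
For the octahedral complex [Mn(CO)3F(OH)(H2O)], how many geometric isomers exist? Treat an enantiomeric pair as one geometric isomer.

The six octahedral sites form three mutually perpendicular trans pairs.
Systematic placement gives 4 geometric isomers: CO mer (3 arrangements); CO fac (chiral).

4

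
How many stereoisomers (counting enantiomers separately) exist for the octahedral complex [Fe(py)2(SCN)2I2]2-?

6

An octahedron has six vertices in three trans pairs; every non-trans pair is cis.
The distinct arrangements are (5 in all): py trans, SCN trans, I trans; py cis, SCN cis, I trans; py trans, SCN cis, I cis; py cis, SCN cis, I cis (chiral); py cis, SCN trans, I cis.
One of these lacks any improper symmetry element and so occurs as an enantiomeric pair, giving 5 + 1 = 6 stereoisomers in total.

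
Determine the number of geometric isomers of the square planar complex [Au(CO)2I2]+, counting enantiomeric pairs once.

2

A square has two trans pairs of vertices; adjacent vertices are cis.
Systematic placement gives 2 geometric isomers: CO cis; CO trans.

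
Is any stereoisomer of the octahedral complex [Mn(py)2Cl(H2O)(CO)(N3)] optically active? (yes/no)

yes

The six octahedral sites form three mutually perpendicular trans pairs.
Placing the ligands in turn and identifying arrangements related by rotation or reflection leaves 9 distinct geometric isomers.
Of these, 6 lack any improper symmetry element and so occur as enantiomeric pairs, giving 9 + 6 = 15 stereoisomers in total.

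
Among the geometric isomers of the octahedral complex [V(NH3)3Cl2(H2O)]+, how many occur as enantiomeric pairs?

The six octahedral sites form three mutually perpendicular trans pairs.
The distinct arrangements are (3 in all): NH3 mer, Cl trans; NH3 mer, Cl cis; NH3 fac, Cl cis.
Each arrangement has an internal mirror plane or centre of symmetry, so none is chiral.

0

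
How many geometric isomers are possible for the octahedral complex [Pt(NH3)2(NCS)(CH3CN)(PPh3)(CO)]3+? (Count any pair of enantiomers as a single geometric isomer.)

An octahedron has six vertices in three trans pairs; every non-trans pair is cis.
Exhaustive case analysis gives 9 geometric isomers.

9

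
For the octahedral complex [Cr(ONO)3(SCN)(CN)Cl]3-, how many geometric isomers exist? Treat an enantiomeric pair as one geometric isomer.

In an octahedral complex each vertex has one trans partner and four cis neighbours.
Working through the distinct placements yields 4 geometric isomers: ONO mer (3 arrangements); ONO fac (chiral).

4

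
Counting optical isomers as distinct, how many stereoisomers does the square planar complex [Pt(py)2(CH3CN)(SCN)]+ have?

In a square planar complex each vertex has one trans partner and two cis neighbours.
There are 2 geometric isomers: py cis; py trans.
Each arrangement has an internal mirror plane or centre of symmetry, so none is chiral.

2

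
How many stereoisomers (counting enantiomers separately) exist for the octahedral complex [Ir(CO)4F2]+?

2

The six octahedral sites form three mutually perpendicular trans pairs.
Working through the distinct placements yields 2 geometric isomers: F trans; F cis.
Each arrangement has an internal mirror plane or centre of symmetry, so none is chiral.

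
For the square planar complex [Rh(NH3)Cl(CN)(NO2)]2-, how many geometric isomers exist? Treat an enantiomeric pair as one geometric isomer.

A square has two trans pairs of vertices; adjacent vertices are cis.
There are 3 geometric isomers: (CN/NH3 trans, Cl/NO2 trans); (CN/NO2 trans, Cl/NH3 trans); (CN/Cl trans, NH3/NO2 trans).

3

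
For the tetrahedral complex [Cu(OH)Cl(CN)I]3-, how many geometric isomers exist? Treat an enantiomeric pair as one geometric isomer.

Only one geometric arrangement is possible; it has no improper symmetry element, so it exists as a pair of enantiomers (2 stereoisomers).

1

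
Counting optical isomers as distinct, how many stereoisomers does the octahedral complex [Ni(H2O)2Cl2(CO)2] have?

The six octahedral sites form three mutually perpendicular trans pairs.
The distinct arrangements are (5 in all): H2O trans, Cl trans, CO trans; H2O cis, Cl cis, CO trans; H2O trans, Cl cis, CO cis; H2O cis, Cl cis, CO cis (chiral); H2O cis, Cl trans, CO cis.
One of these lacks any improper symmetry element and so occurs as an enantiomeric pair, giving 5 + 1 = 6 stereoisomers in total.

6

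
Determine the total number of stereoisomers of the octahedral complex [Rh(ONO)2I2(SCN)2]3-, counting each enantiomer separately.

6

In an octahedral complex each vertex has one trans partner and four cis neighbours.
Working through the distinct placements yields 5 geometric isomers: ONO trans, I trans, SCN trans; ONO cis, I trans, SCN cis; ONO cis, I cis, SCN trans; ONO cis, I cis, SCN cis (chiral); ONO trans, I cis, SCN cis.
One of these lacks any improper symmetry element and so occurs as an enantiomeric pair, giving 5 + 1 = 6 stereoisomers in total.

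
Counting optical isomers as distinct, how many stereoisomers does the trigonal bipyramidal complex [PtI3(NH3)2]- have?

In a trigonal bipyramid the two axial positions differ from the three equatorial ones.
There are 3 geometric isomers: NH3 both equatorial; NH3 one axial, one equatorial; NH3 both axial.
Each arrangement has an internal mirror plane or centre of symmetry, so none is chiral.

3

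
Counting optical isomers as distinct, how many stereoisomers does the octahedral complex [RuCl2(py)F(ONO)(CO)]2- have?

In an octahedral complex each vertex has one trans partner and four cis neighbours.
Placing the ligands in turn and identifying arrangements related by rotation or reflection leaves 9 distinct geometric isomers.
Of these, 6 lack any improper symmetry element and so occur as enantiomeric pairs, giving 9 + 6 = 15 stereoisomers in total.

15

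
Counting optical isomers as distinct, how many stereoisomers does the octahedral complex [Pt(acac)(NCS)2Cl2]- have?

Each acac is bidentate and must span two cis positions.
Working through the distinct placements yields 3 geometric isomers: NCS cis, Cl trans; NCS cis, Cl cis (chiral); NCS trans, Cl cis.
One of these lacks any improper symmetry element and so occurs as an enantiomeric pair, giving 3 + 1 = 4 stereoisomers in total.

4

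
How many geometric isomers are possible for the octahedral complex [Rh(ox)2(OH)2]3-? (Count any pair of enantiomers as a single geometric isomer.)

In an octahedral complex each vertex has one trans partner and four cis neighbours.
Each ox is bidentate and must span two cis positions.
The distinct arrangements are (2 in all): OH trans; OH cis (chiral).

2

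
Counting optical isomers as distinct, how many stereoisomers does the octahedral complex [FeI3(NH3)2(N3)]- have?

3

Systematic placement gives 3 geometric isomers: I mer, NH3 trans; I mer, NH3 cis; I fac, NH3 cis.
Each arrangement has an internal mirror plane or centre of symmetry, so none is chiral.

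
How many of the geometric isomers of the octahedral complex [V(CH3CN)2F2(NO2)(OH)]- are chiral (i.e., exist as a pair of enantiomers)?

The six octahedral sites form three mutually perpendicular trans pairs.
Working through the distinct placements yields 6 geometric isomers: CH3CN trans, F trans; CH3CN trans, F cis; CH3CN cis, F cis (3 arrangements, 2 chiral); CH3CN cis, F trans.
Of these, 2 lack any improper symmetry element and so occur as enantiomeric pairs, giving 6 + 2 = 8 stereoisomers in total.

2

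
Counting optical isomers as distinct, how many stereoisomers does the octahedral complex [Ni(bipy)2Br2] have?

3

The six octahedral sites form three mutually perpendicular trans pairs.
Each bipy is bidentate and must span two cis positions.
The distinct arrangements are (2 in all): Br trans; Br cis (chiral).
One of these lacks any improper symmetry element and so occurs as an enantiomeric pair, giving 2 + 1 = 3 stereoisomers in total.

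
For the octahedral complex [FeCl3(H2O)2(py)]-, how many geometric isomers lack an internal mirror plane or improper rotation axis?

In an octahedral complex each vertex has one trans partner and four cis neighbours.
Working through the distinct placements yields 3 geometric isomers: Cl mer, H2O cis; Cl mer, H2O trans; Cl fac, H2O cis.
Each arrangement has an internal mirror plane or centre of symmetry, so none is chiral.

0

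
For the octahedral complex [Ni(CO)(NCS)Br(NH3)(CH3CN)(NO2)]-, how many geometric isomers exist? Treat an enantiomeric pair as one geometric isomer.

15

In an octahedral complex each vertex has one trans partner and four cis neighbours.
Systematic enumeration (placing each ligand type in turn and discarding arrangements equivalent by rotation or reflection) gives 15 geometric isomers.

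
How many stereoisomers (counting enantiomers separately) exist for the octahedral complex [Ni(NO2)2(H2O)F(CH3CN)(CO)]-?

In an octahedral complex each vertex has one trans partner and four cis neighbours.
Exhaustive case analysis gives 9 geometric isomers.
Of these, 6 lack any improper symmetry element and so occur as enantiomeric pairs, giving 9 + 6 = 15 stereoisomers in total.

15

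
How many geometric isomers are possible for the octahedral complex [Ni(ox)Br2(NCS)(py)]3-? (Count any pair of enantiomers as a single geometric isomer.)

In an octahedral complex each vertex has one trans partner and four cis neighbours.
Each ox is bidentate and must span two cis positions.
The distinct arrangements are (4 in all): Br trans; Br cis (3 arrangements, 2 chiral).

4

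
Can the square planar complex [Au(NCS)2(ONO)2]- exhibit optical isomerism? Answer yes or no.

A square has two trans pairs of vertices; adjacent vertices are cis.
There are 2 geometric isomers: NCS cis; NCS trans.
Each arrangement has an internal mirror plane or centre of symmetry, so none is chiral.

no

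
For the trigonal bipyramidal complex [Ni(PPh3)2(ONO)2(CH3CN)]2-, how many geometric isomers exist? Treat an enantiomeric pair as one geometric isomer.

5

In a trigonal bipyramid the two axial positions differ from the three equatorial ones.
Placing the ligands in turn and identifying arrangements related by rotation or reflection leaves 5 distinct geometric isomers.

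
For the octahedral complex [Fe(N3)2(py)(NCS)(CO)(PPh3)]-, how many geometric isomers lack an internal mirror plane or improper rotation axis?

In an octahedral complex each vertex has one trans partner and four cis neighbours.
Placing the ligands in turn and identifying arrangements related by rotation or reflection leaves 9 distinct geometric isomers.
Of these, 6 lack any improper symmetry element and so occur as enantiomeric pairs, giving 9 + 6 = 15 stereoisomers in total.

6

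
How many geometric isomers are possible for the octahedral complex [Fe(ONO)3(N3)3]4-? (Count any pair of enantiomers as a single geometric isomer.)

2

In an octahedral complex each vertex has one trans partner and four cis neighbours.
The distinct arrangements are (2 in all): ONO mer; ONO fac.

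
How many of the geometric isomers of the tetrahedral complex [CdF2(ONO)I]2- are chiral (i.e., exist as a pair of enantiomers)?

0

All four vertices of a tetrahedron are equivalent and mutually adjacent, so cis/trans isomerism cannot arise.
Only one geometric arrangement is possible.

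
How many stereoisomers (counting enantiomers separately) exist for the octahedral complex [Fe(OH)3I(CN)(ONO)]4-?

5

Working through the distinct placements yields 4 geometric isomers: OH mer (3 arrangements); OH fac (chiral).
One of these lacks any improper symmetry element and so occurs as an enantiomeric pair, giving 4 + 1 = 5 stereoisomers in total.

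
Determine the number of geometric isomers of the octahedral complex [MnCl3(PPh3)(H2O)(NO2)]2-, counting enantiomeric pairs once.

The six octahedral sites form three mutually perpendicular trans pairs.
The distinct arrangements are (4 in all): Cl mer (3 arrangements); Cl fac (chiral).

4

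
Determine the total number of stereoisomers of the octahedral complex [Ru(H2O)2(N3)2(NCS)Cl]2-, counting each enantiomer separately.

8

The six octahedral sites form three mutually perpendicular trans pairs.
The distinct arrangements are (6 in all): H2O cis, N3 cis (3 arrangements, 2 chiral); H2O cis, N3 trans; H2O trans, N3 cis; H2O trans, N3 trans.
Of these, 2 lack any improper symmetry element and so occur as enantiomeric pairs, giving 6 + 2 = 8 stereoisomers in total.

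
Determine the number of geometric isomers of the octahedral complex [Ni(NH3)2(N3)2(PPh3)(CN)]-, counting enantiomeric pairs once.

In an octahedral complex each vertex has one trans partner and four cis neighbours.
Working through the distinct placements yields 6 geometric isomers: NH3 cis, N3 cis (3 arrangements, 2 chiral); NH3 trans, N3 cis; NH3 cis, N3 trans; NH3 trans, N3 trans.

6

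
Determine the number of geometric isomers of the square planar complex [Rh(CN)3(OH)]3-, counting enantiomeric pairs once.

1

In a square planar complex each vertex has one trans partner and two cis neighbours.
Only one geometric arrangement is possible.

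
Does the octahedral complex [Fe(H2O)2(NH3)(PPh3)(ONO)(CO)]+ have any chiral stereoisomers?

The six octahedral sites form three mutually perpendicular trans pairs.
Systematic enumeration (placing each ligand type in turn and discarding arrangements equivalent by rotation or reflection) gives 9 geometric isomers.
Of these, 6 lack any improper symmetry element and so occur as enantiomeric pairs, giving 9 + 6 = 15 stereoisomers in total.

yes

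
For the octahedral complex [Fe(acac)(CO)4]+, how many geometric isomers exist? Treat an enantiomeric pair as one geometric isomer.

1

Each acac is bidentate and must span two cis positions.
Only one geometric arrangement is possible.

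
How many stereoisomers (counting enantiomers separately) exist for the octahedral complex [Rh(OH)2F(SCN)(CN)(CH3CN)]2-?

15

The six octahedral sites form three mutually perpendicular trans pairs.
Exhaustive case analysis gives 9 geometric isomers.
Of these, 6 lack any improper symmetry element and so occur as enantiomeric pairs, giving 9 + 6 = 15 stereoisomers in total.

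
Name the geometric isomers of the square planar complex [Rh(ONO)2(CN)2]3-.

cis and trans

A square has two trans pairs of vertices; adjacent vertices are cis.
Systematic placement gives 2 geometric isomers: ONO cis; ONO trans.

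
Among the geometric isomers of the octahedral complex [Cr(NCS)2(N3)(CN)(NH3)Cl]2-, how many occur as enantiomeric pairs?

6

In an octahedral complex each vertex has one trans partner and four cis neighbours.
Exhaustive case analysis gives 9 geometric isomers.
Of these, 6 lack any improper symmetry element and so occur as enantiomeric pairs, giving 9 + 6 = 15 stereoisomers in total.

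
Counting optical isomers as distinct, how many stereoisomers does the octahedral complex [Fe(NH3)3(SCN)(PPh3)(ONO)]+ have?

5

The distinct arrangements are (4 in all): NH3 mer (3 arrangements); NH3 fac (chiral).
One of these lacks any improper symmetry element and so occurs as an enantiomeric pair, giving 4 + 1 = 5 stereoisomers in total.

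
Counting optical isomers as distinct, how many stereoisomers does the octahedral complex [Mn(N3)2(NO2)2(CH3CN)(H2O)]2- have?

8

Working through the distinct placements yields 6 geometric isomers: N3 trans, NO2 trans; N3 cis, NO2 cis (3 arrangements, 2 chiral); N3 cis, NO2 trans; N3 trans, NO2 cis.
Of these, 2 lack any improper symmetry element and so occur as enantiomeric pairs, giving 6 + 2 = 8 stereoisomers in total.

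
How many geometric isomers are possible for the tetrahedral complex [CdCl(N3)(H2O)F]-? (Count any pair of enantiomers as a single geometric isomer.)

1

Only one geometric arrangement is possible; it has no improper symmetry element, so it exists as a pair of enantiomers (2 stereoisomers).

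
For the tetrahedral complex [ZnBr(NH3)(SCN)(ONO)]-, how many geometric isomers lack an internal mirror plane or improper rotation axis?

Only one geometric arrangement is possible; it has no improper symmetry element, so it exists as a pair of enantiomers (2 stereoisomers).

1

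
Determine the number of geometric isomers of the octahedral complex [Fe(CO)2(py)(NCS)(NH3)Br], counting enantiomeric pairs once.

9

An octahedron has six vertices in three trans pairs; every non-trans pair is cis.
Systematic enumeration (placing each ligand type in turn and discarding arrangements equivalent by rotation or reflection) gives 9 geometric isomers.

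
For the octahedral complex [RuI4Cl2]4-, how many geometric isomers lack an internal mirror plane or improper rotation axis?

The six octahedral sites form three mutually perpendicular trans pairs.
There are 2 geometric isomers: Cl trans; Cl cis.
Each arrangement has an internal mirror plane or centre of symmetry, so none is chiral.

0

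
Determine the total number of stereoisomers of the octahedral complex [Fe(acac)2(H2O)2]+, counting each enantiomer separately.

Each acac is bidentate and must span two cis positions.
The distinct arrangements are (2 in all): H2O trans; H2O cis (chiral).
One of these lacks any improper symmetry element and so occurs as an enantiomeric pair, giving 2 + 1 = 3 stereoisomers in total.

3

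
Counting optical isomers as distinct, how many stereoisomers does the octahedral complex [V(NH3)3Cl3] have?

In an octahedral complex each vertex has one trans partner and four cis neighbours.
There are 2 geometric isomers: NH3 mer; NH3 fac.
Each arrangement has an internal mirror plane or centre of symmetry, so none is chiral.

2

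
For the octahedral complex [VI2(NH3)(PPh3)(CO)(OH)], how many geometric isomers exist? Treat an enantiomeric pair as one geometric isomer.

The six octahedral sites form three mutually perpendicular trans pairs.
Placing the ligands in turn and identifying arrangements related by rotation or reflection leaves 9 distinct geometric isomers.

9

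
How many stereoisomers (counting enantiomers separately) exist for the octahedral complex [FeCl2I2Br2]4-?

The six octahedral sites form three mutually perpendicular trans pairs.
Systematic placement gives 5 geometric isomers: Cl trans, I trans, Br trans; Cl cis, I cis, Br trans; Cl cis, I trans, Br cis; Cl cis, I cis, Br cis (chiral); Cl trans, I cis, Br cis.
One of these lacks any improper symmetry element and so occurs as an enantiomeric pair, giving 5 + 1 = 6 stereoisomers in total.

6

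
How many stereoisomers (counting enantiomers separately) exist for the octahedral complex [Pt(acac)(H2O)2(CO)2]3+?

In an octahedral complex each vertex has one trans partner and four cis neighbours.
Each acac is bidentate and must span two cis positions.
Systematic placement gives 3 geometric isomers: H2O cis, CO trans; H2O cis, CO cis (chiral); H2O trans, CO cis.
One of these lacks any improper symmetry element and so occurs as an enantiomeric pair, giving 3 + 1 = 4 stereoisomers in total.

4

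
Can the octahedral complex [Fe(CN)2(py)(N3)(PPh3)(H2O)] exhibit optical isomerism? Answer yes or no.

Systematic enumeration (placing each ligand type in turn and discarding arrangements equivalent by rotation or reflection) gives 9 geometric isomers.
Of these, 6 lack any improper symmetry element and so occur as enantiomeric pairs, giving 9 + 6 = 15 stereoisomers in total.

yes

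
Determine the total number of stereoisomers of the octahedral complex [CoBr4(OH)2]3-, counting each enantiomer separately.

The six octahedral sites form three mutually perpendicular trans pairs.
Working through the distinct placements yields 2 geometric isomers: OH trans; OH cis.
Each arrangement has an internal mirror plane or centre of symmetry, so none is chiral.

2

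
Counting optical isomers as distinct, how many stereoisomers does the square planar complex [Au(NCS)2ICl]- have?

In a square planar complex each vertex has one trans partner and two cis neighbours.
Systematic placement gives 2 geometric isomers: NCS cis; NCS trans.
Each arrangement has an internal mirror plane or centre of symmetry, so none is chiral.

2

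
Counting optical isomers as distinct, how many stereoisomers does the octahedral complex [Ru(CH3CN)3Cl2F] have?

The six octahedral sites form three mutually perpendicular trans pairs.
The distinct arrangements are (3 in all): CH3CN mer, Cl cis; CH3CN mer, Cl trans; CH3CN fac, Cl cis.
Each arrangement has an internal mirror plane or centre of symmetry, so none is chiral.

3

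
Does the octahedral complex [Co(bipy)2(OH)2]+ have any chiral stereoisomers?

yes

In an octahedral complex each vertex has one trans partner and four cis neighbours.
Each bipy is bidentate and must span two cis positions.
The distinct arrangements are (2 in all): OH trans; OH cis (chiral).
One of these lacks any improper symmetry element and so occurs as an enantiomeric pair, giving 2 + 1 = 3 stereoisomers in total.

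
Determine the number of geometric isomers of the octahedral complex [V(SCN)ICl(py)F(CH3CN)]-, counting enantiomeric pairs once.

Placing the ligands in turn and identifying arrangements related by rotation or reflection leaves 15 distinct geometric isomers.

15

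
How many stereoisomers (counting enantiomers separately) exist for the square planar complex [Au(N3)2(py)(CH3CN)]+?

In a square planar complex each vertex has one trans partner and two cis neighbours.
The distinct arrangements are (2 in all): N3 cis; N3 trans.
Each arrangement has an internal mirror plane or centre of symmetry, so none is chiral.

2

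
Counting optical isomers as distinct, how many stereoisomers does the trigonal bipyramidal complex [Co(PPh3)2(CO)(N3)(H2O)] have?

10

A trigonal bipyramid has two axial and three equatorial sites, which are chemically inequivalent.
Placing the ligands in turn and identifying arrangements related by rotation or reflection leaves 7 distinct geometric isomers.
Of these, 3 lack any improper symmetry element and so occur as enantiomeric pairs, giving 7 + 3 = 10 stereoisomers in total.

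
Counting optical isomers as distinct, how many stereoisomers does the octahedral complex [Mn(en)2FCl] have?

In an octahedral complex each vertex has one trans partner and four cis neighbours.
Each en is bidentate and must span two cis positions.
There are 2 geometric isomers: F and Cl mutually trans; F and Cl mutually cis (chiral).
One of these lacks any improper symmetry element and so occurs as an enantiomeric pair, giving 2 + 1 = 3 stereoisomers in total.

3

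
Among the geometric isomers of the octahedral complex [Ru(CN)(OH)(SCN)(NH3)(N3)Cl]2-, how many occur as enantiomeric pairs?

An octahedron has six vertices in three trans pairs; every non-trans pair is cis.
Exhaustive case analysis gives 15 geometric isomers.
Of these, 15 lack any improper symmetry element and so occur as enantiomeric pairs, giving 15 + 15 = 30 stereoisomers in total.

15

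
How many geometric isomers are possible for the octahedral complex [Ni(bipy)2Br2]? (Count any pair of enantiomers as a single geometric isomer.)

2

In an octahedral complex each vertex has one trans partner and four cis neighbours.
Each bipy is bidentate and must span two cis positions.
There are 2 geometric isomers: Br trans; Br cis (chiral).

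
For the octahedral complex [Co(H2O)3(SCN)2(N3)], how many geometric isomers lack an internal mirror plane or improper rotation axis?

0

The six octahedral sites form three mutually perpendicular trans pairs.
The distinct arrangements are (3 in all): H2O mer, SCN trans; H2O mer, SCN cis; H2O fac, SCN cis.
Each arrangement has an internal mirror plane or centre of symmetry, so none is chiral.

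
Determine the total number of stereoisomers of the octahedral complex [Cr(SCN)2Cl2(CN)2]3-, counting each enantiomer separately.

6

Systematic placement gives 5 geometric isomers: SCN trans, Cl trans, CN trans; SCN cis, Cl cis, CN trans; SCN trans, Cl cis, CN cis; SCN cis, Cl cis, CN cis (chiral); SCN cis, Cl trans, CN cis.
One of these lacks any improper symmetry element and so occurs as an enantiomeric pair, giving 5 + 1 = 6 stereoisomers in total.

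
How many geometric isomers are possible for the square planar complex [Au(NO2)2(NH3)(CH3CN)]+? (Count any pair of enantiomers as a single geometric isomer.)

2

There are 2 geometric isomers: NO2 cis; NO2 trans.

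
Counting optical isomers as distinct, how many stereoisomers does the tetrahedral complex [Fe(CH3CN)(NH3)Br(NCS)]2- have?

All four vertices of a tetrahedron are equivalent and mutually adjacent, so cis/trans isomerism cannot arise.
Only one geometric arrangement is possible; it has no improper symmetry element, so it exists as a pair of enantiomers (2 stereoisomers).

2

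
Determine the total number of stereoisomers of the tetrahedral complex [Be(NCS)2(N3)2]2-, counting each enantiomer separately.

1

Only one geometric arrangement is possible.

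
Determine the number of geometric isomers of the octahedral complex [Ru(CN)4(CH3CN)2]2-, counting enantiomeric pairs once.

An octahedron has six vertices in three trans pairs; every non-trans pair is cis.
There are 2 geometric isomers: CH3CN trans; CH3CN cis.

2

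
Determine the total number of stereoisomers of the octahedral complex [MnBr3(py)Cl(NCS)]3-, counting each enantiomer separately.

5

The six octahedral sites form three mutually perpendicular trans pairs.
There are 4 geometric isomers: Br mer (3 arrangements); Br fac (chiral).
One of these lacks any improper symmetry element and so occurs as an enantiomeric pair, giving 4 + 1 = 5 stereoisomers in total.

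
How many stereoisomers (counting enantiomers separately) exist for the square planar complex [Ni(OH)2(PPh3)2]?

A square has two trans pairs of vertices; adjacent vertices are cis.
There are 2 geometric isomers: OH cis; OH trans.
Each arrangement has an internal mirror plane or centre of symmetry, so none is chiral.

2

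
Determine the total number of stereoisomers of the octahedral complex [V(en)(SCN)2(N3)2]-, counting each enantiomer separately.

4

Each en is bidentate and must span two cis positions.
Systematic placement gives 3 geometric isomers: SCN cis, N3 trans; SCN cis, N3 cis (chiral); SCN trans, N3 cis.
One of these lacks any improper symmetry element and so occurs as an enantiomeric pair, giving 3 + 1 = 4 stereoisomers in total.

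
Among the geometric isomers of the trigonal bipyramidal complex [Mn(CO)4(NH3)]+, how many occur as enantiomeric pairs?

0

In a trigonal bipyramid the two axial positions differ from the three equatorial ones.
The distinct arrangements are (2 in all): NH3 equatorial; NH3 axial.
Each arrangement has an internal mirror plane or centre of symmetry, so none is chiral.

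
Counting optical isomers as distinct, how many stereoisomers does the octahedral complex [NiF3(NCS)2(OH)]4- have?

3

The six octahedral sites form three mutually perpendicular trans pairs.
The distinct arrangements are (3 in all): F mer, NCS cis; F mer, NCS trans; F fac, NCS cis.
Each arrangement has an internal mirror plane or centre of symmetry, so none is chiral.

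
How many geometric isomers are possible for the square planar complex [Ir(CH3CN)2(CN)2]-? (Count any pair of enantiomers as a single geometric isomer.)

In a square planar complex each vertex has one trans partner and two cis neighbours.
Systematic placement gives 2 geometric isomers: CH3CN cis; CH3CN trans.

2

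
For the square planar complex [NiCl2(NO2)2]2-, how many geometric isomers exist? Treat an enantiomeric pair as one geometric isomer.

2

Working through the distinct placements yields 2 geometric isomers: Cl cis; Cl trans.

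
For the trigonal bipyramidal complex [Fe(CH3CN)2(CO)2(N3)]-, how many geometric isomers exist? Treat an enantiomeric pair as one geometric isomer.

5

Exhaustive case analysis gives 5 geometric isomers.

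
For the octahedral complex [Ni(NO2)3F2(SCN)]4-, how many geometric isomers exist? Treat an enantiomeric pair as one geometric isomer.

3

An octahedron has six vertices in three trans pairs; every non-trans pair is cis.
Working through the distinct placements yields 3 geometric isomers: NO2 mer, F trans; NO2 fac, F cis; NO2 mer, F cis.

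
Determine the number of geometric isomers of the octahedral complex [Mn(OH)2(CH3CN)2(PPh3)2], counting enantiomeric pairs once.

An octahedron has six vertices in three trans pairs; every non-trans pair is cis.
Systematic placement gives 5 geometric isomers: OH trans, CH3CN trans, PPh3 trans; OH cis, CH3CN trans, PPh3 cis; OH cis, CH3CN cis, PPh3 trans; OH cis, CH3CN cis, PPh3 cis (chiral); OH trans, CH3CN cis, PPh3 cis.

5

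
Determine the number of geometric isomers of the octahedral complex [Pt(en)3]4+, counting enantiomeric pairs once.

An octahedron has six vertices in three trans pairs; every non-trans pair is cis.
Each en is bidentate and must span two cis positions.
Only one geometric arrangement is possible; it has no improper symmetry element, so it exists as a pair of enantiomers (2 stereoisomers).

1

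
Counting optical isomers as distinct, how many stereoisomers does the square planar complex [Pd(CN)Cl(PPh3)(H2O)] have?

In a square planar complex each vertex has one trans partner and two cis neighbours.
Working through the distinct placements yields 3 geometric isomers: (CN/H2O trans, Cl/PPh3 trans); (CN/PPh3 trans, Cl/H2O trans); (CN/Cl trans, H2O/PPh3 trans).
Each arrangement has an internal mirror plane or centre of symmetry, so none is chiral.

3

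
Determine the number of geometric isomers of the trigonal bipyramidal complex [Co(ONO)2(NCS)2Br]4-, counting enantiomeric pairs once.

A trigonal bipyramid has two axial and three equatorial sites, which are chemically inequivalent.
Placing the ligands in turn and identifying arrangements related by rotation or reflection leaves 5 distinct geometric isomers.

5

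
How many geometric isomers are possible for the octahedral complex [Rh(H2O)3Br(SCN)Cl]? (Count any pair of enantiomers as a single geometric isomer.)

4

Working through the distinct placements yields 4 geometric isomers: H2O mer (3 arrangements); H2O fac (chiral).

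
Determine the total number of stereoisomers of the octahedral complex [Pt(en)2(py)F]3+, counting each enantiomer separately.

3

An octahedron has six vertices in three trans pairs; every non-trans pair is cis.
Each en is bidentate and must span two cis positions.
Systematic placement gives 2 geometric isomers: py and F mutually cis (chiral); py and F mutually trans.
One of these lacks any improper symmetry element and so occurs as an enantiomeric pair, giving 2 + 1 = 3 stereoisomers in total.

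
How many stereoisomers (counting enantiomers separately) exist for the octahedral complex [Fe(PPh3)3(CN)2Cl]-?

3

The six octahedral sites form three mutually perpendicular trans pairs.
There are 3 geometric isomers: PPh3 mer, CN trans; PPh3 mer, CN cis; PPh3 fac, CN cis.
Each arrangement has an internal mirror plane or centre of symmetry, so none is chiral.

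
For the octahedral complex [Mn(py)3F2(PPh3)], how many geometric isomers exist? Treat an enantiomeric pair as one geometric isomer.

An octahedron has six vertices in three trans pairs; every non-trans pair is cis.
There are 3 geometric isomers: py mer, F trans; py mer, F cis; py fac, F cis.

3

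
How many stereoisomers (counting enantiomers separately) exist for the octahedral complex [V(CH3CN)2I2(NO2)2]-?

Systematic placement gives 5 geometric isomers: CH3CN trans, I trans, NO2 trans; CH3CN trans, I cis, NO2 cis; CH3CN cis, I cis, NO2 trans; CH3CN cis, I cis, NO2 cis (chiral); CH3CN cis, I trans, NO2 cis.
One of these lacks any improper symmetry element and so occurs as an enantiomeric pair, giving 5 + 1 = 6 stereoisomers in total.

6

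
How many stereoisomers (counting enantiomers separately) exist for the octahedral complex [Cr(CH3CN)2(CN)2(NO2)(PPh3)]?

8

The distinct arrangements are (6 in all): CH3CN trans, CN trans; CH3CN trans, CN cis; CH3CN cis, CN cis (3 arrangements, 2 chiral); CH3CN cis, CN trans.
Of these, 2 lack any improper symmetry element and so occur as enantiomeric pairs, giving 6 + 2 = 8 stereoisomers in total.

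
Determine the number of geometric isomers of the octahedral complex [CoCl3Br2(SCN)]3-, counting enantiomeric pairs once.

3

In an octahedral complex each vertex has one trans partner and four cis neighbours.
Working through the distinct placements yields 3 geometric isomers: Cl mer, Br trans; Cl fac, Br cis; Cl mer, Br cis.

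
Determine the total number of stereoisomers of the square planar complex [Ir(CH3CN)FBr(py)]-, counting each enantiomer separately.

A square has two trans pairs of vertices; adjacent vertices are cis.
Systematic placement gives 3 geometric isomers: (Br/F trans, CH3CN/py trans); (Br/py trans, CH3CN/F trans); (Br/CH3CN trans, F/py trans).
Each arrangement has an internal mirror plane or centre of symmetry, so none is chiral.

3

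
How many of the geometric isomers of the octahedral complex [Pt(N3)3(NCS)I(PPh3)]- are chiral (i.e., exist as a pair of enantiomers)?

1

The six octahedral sites form three mutually perpendicular trans pairs.
The distinct arrangements are (4 in all): N3 mer (3 arrangements); N3 fac (chiral).
One of these lacks any improper symmetry element and so occurs as an enantiomeric pair, giving 4 + 1 = 5 stereoisomers in total.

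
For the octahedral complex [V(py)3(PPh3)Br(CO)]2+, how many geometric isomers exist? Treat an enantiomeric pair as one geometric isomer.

4

In an octahedral complex each vertex has one trans partner and four cis neighbours.
The distinct arrangements are (4 in all): py mer (3 arrangements); py fac (chiral).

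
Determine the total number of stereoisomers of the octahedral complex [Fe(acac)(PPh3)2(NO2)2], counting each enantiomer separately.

4

Each acac is bidentate and must span two cis positions.
Working through the distinct placements yields 3 geometric isomers: PPh3 cis, NO2 trans; PPh3 cis, NO2 cis (chiral); PPh3 trans, NO2 cis.
One of these lacks any improper symmetry element and so occurs as an enantiomeric pair, giving 3 + 1 = 4 stereoisomers in total.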